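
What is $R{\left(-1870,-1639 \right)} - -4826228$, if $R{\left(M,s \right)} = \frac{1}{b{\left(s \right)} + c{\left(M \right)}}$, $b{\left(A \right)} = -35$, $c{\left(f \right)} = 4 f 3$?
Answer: $\frac{108469474299}{22475} \approx 4.8262 \cdot 10^{6}$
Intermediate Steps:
$c{\left(f \right)} = 12 f$
$R{\left(M,s \right)} = \frac{1}{-35 + 12 M}$
$R{\left(-1870,-1639 \right)} - -4826228 = \frac{1}{-35 + 12 \left(-1870\right)} - -4826228 = \frac{1}{-35 - 22440} + 4826228 = \frac{1}{-22475} + 4826228 = - \frac{1}{22475} + 4826228 = \frac{108469474299}{22475}$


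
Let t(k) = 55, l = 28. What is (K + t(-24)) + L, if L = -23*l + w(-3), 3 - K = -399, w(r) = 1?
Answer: -186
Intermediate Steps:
K = 402 (K = 3 - 1*(-399) = 3 + 399 = 402)
L = -643 (L = -23*28 + 1 = -644 + 1 = -643)
(K + t(-24)) + L = (402 + 55) - 643 = 457 - 643 = -186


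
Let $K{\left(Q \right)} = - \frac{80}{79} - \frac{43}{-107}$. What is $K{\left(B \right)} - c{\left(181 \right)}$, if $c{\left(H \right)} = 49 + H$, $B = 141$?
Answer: $- \frac{1949353}{8453} \approx -230.61$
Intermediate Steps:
$K{\left(Q \right)} = - \frac{5163}{8453}$ ($K{\left(Q \right)} = \left(-80\right) \frac{1}{79} - - \frac{43}{107} = - \frac{80}{79} + \frac{43}{107} = - \frac{5163}{8453}$)
$K{\left(B \right)} - c{\left(181 \right)} = - \frac{5163}{8453} - \left(49 + 181\right) = - \frac{5163}{8453} - 230 = - \frac{1949353}{8453}$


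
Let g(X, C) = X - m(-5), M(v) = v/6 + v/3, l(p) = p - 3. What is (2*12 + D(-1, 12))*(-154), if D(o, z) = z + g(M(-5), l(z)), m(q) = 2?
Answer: -4851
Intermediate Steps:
l(p) = -3 + p
M(v) = v/2 (M(v) = v*(⅙) + v*(⅓) = v/6 + v/3 = v/2)
g(X, C) = -2 + X (g(X, C) = X - 1*2 = X - 2 = -2 + X)
D(o, z) = -9/2 + z (D(o, z) = z + (-2 + (½)*(-5)) = z + (-2 - 5/2) = z - 9/2 = -9/2 + z)
(2*12 + D(-1, 12))*(-154) = (2*12 + (-9/2 + 12))*(-154) = (24 + 15/2)*(-154) = (63/2)*(-154) = -4851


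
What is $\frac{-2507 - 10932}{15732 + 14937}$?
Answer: $- \frac{13439}{30669} \approx -0.43819$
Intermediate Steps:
$\frac{-2507 - 10932}{15732 + 14937} = - \frac{13439}{30669}$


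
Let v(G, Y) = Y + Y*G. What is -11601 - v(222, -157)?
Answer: 23410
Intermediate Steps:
v(G, Y) = Y + G*Y
-11601 - v(222, -157) = -11601 - (-157)*(1 + 222) = -11601 - (-157)*223 = -11601 - 1*(-35011) = -11601 + 35011 = 23410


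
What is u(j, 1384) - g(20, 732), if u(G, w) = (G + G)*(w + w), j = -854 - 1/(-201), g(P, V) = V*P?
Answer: -953213648/201 ≈ -4.7424e+6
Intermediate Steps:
g(P, V) = P*V
j = -171653/201 (j = -854 - 1*(-1/201) = -854 + 1/201 = -171653/201 ≈ -854.00)
u(G, w) = 4*G*w (u(G, w) = (2*G)*(2*w) = 4*G*w)
u(j, 1384) - g(20, 732) = 4*(-171653/201)*1384 - 20*732 = -950271008/201 - 1*14640 = -950271008/201 - 14640 = -953213648/201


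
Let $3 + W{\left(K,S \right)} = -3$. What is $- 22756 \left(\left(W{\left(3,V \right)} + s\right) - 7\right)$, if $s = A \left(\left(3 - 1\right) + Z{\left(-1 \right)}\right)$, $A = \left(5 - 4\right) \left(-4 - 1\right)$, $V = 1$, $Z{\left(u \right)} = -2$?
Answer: $295828$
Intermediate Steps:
$W{\left(K,S \right)} = -6$ ($W{\left(K,S \right)} = -3 - 3 = -6$)
$A = -5$ ($A = 1 \left(-5\right) = -5$)
$s = 0$ ($s = - 5 \left(\left(3 - 1\right) - 2\right) = - 5 \left(2 - 2\right) = \left(-5\right) 0 = 0$)
$- 22756 \left(\left(W{\left(3,V \right)} + s\right) - 7\right) = - 22756 \left(\left(-6 + 0\right) - 7\right) = - 22756 \left(-6 - 7\right) = \left(-22756\right) \left(-13\right) = 295828$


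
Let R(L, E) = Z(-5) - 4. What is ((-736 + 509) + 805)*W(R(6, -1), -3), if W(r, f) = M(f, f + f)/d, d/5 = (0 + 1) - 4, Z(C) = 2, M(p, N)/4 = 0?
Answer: 0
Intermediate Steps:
M(p, N) = 0 (M(p, N) = 4*0 = 0)
d = -15 (d = 5*((0 + 1) - 4) = 5*(1 - 4) = 5*(-3) = -15)
R(L, E) = -2 (R(L, E) = 2 - 4 = -2)
W(r, f) = 0 (W(r, f) = 0/(-15) = 0*(-1/15) = 0)
((-736 + 509) + 805)*W(R(6, -1), -3) = ((-736 + 509) + 805)*0 = (-227 + 805)*0 = 578*0 = 0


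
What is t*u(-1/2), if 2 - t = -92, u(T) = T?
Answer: -47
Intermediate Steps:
t = 94 (t = 2 - 1*(-92) = 2 + 92 = 94)
t*u(-1/2) = 94*(-1/2) = 94*(-1*½) = 94*(-½) = -47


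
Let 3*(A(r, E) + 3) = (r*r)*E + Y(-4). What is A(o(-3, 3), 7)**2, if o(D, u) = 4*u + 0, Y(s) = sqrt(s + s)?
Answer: 997993/9 + 444*I*sqrt(2) ≈ 1.1089e+5 + 627.91*I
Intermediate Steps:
Y(s) = sqrt(2)*sqrt(s) (Y(s) = sqrt(2*s) = sqrt(2)*sqrt(s))
o(D, u) = 4*u
A(r, E) = -3 + E*r**2/3 + 2*I*sqrt(2)/3 (A(r, E) = -3 + ((r*r)*E + sqrt(2)*sqrt(-4))/3 = -3 + (r**2*E + sqrt(2)*(2*I))/3 = -3 + (E*r**2 + 2*I*sqrt(2))/3 = -3 + (E*r**2/3 + 2*I*sqrt(2)/3) = -3 + E*r**2/3 + 2*I*sqrt(2)/3)
A(o(-3, 3), 7)**2 = (-3 + (1/3)*7*(4*3)**2 + 2*I*sqrt(2)/3)**2 = (-3 + (1/3)*7*12**2 + 2*I*sqrt(2)/3)**2 = (-3 + (1/3)*7*144 + 2*I*sqrt(2)/3)**2 = (-3 + 336 + 2*I*sqrt(2)/3)**2 = (333 + 2*I*sqrt(2)/3)**2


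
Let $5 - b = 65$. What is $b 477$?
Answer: $-28620$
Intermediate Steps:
$b = -60$ ($b = 5 - 65 = -60$)
$b 477 = \left(-60\right) 477 = -28620$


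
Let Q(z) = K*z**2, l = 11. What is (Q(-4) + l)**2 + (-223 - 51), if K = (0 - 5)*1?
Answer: 4487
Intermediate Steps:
K = -5 (K = -5*1 = -5)
Q(z) = -5*z**2
(Q(-4) + l)**2 + (-223 - 51) = (-5*(-4)**2 + 11)**2 + (-223 - 51) = (-5*16 + 11)**2 - 274 = (-80 + 11)**2 - 274 = (-69)**2 - 274 = 4761 - 274 = 4487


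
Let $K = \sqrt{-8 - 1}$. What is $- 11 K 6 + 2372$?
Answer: $2372 - 198 i \approx 2372.0 - 198.0 i$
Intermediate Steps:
$K = 3 i$ ($K = \sqrt{-9} = 3 i \approx 3.0 i$)
$- 11 K 6 + 2372 = - 11 \cdot 3 i 6 + 2372 = - 33 i 6 + 2372 = - 198 i + 2372 = 2372 - 198 i$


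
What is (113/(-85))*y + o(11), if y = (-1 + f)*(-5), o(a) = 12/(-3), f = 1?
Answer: -4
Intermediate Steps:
o(a) = -4 (o(a) = 12*(-⅓) = -4)
y = 0 (y = (-1 + 1)*(-5) = 0*(-5) = 0)
(113/(-85))*y + o(11) = (113/(-85))*0 - 4 = (113*(-1/85))*0 - 4 = -113/85*0 - 4 = 0 - 4 = -4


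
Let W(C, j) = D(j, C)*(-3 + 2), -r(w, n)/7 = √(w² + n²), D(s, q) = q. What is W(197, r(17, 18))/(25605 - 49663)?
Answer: 197/24058 ≈ 0.0081885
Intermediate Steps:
r(w, n) = -7*√(n² + w²) (r(w, n) = -7*√(w² + n²) = -7*√(n² + w²))
W(C, j) = -C (W(C, j) = C*(-3 + 2) = C*(-1) = -C)
W(197, r(17, 18))/(25605 - 49663) = (-1*197)/(25605 - 49663) = -197/(-24058) = -197*(-1/24058) = 197/24058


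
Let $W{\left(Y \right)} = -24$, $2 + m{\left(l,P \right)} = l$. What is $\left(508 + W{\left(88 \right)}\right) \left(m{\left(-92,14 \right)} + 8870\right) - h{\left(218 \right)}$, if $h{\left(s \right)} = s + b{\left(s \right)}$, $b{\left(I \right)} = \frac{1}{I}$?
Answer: $\frac{925925787}{218} \approx 4.2474 \cdot 10^{6}$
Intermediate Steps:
$m{\left(l,P \right)} = -2 + l$
$h{\left(s \right)} = s + \frac{1}{s}$
$\left(508 + W{\left(88 \right)}\right) \left(m{\left(-92,14 \right)} + 8870\right) - h{\left(218 \right)} = \left(508 - 24\right) \left(\left(-2 - 92\right) + 8870\right) - \left(218 + \frac{1}{218}\right) = 484 \left(-94 + 8870\right) - \left(218 + \frac{1}{218}\right) = 484 \cdot 8776 - \frac{47525}{218} = 4247584 - \frac{47525}{218} = \frac{925925787}{218}$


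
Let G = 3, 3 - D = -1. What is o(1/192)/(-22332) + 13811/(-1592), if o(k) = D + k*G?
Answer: -2467469159/284420352 ≈ -8.6754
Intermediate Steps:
D = 4 (D = 3 - 1*(-1) = 3 + 1 = 4)
o(k) = 4 + 3*k (o(k) = 4 + k*3 = 4 + 3*k)
o(1/192)/(-22332) + 13811/(-1592) = (4 + 3/192)/(-22332) + 13811/(-1592) = (4 + 3*(1/192))*(-1/22332) + 13811*(-1/1592) = (4 + 1/64)*(-1/22332) - 13811/1592 = (257/64)*(-1/22332) - 13811/1592 = -257/1429248 - 13811/1592 = -2467469159/284420352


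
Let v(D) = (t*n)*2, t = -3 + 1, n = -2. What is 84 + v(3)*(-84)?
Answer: -588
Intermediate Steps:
t = -2
v(D) = 8 (v(D) = -2*(-2)*2 = 4*2 = 8)
84 + v(3)*(-84) = 84 + 8*(-84) = 84 - 672 = -588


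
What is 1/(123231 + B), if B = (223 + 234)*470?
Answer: 1/338021 ≈ 2.9584e-6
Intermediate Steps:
B = 214790 (B = 457*470 = 214790)
1/(123231 + B) = 1/(123231 + 214790) = 1/338021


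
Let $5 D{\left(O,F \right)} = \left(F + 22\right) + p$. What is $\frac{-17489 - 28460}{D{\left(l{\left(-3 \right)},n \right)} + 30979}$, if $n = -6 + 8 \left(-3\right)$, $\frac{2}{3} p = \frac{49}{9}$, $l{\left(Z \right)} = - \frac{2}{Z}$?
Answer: $- \frac{1378470}{929371} \approx -1.4832$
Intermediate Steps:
$p = \frac{49}{6}$ ($p = \frac{3 \cdot \frac{49}{9}}{2} = \frac{3 \cdot 49 \cdot \frac{1}{9}}{2} = \frac{3}{2} \cdot \frac{49}{9} = \frac{49}{6} \approx 8.1667$)
$n = -30$ ($n = -6 - 24 = -30$)
$D{\left(O,F \right)} = \frac{181}{30} + \frac{F}{5}$ ($D{\left(O,F \right)} = \frac{\left(F + 22\right) + \frac{49}{6}}{5} = \frac{\left(22 + F\right) + \frac{49}{6}}{5} = \frac{\frac{181}{6} + F}{5} = \frac{181}{30} + \frac{F}{5}$)
$\frac{-17489 - 28460}{D{\left(l{\left(-3 \right)},n \right)} + 30979} = \frac{-17489 - 28460}{\left(\frac{181}{30} + \frac{1}{5} \left(-30\right)\right) + 30979} = - \frac{45949}{\left(\frac{181}{30} - 6\right) + 30979} = - \frac{45949}{\frac{1}{30} + 30979} = - \frac{45949}{\frac{929371}{30}} = \left(-45949\right) \frac{30}{929371} = - \frac{1378470}{929371}$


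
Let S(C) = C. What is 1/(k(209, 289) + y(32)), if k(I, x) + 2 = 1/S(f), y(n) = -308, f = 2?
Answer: -2/619 ≈ -0.0032310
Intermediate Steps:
k(I, x) = -3/2 (k(I, x) = -2 + 1/2 = -2 + ½ = -3/2)
1/(k(209, 289) + y(32)) = 1/(-3/2 - 308) = 1/(-619/2) = -2/619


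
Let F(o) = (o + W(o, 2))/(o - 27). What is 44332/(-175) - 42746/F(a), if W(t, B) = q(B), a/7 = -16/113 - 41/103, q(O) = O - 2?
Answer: -34826386572/99925 ≈ -3.4853e+5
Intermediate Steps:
q(O) = -2 + O
a = -43967/11639 (a = 7*(-16/113 - 41/103) = 7*(-6281/11639) = -43967/11639 ≈ -3.7776)
W(t, B) = -2 + B
F(o) = o/(-27 + o) (F(o) = (o + (-2 + 2))/(o - 27) = (o + 0)/(-27 + o) = o/(-27 + o))
44332/(-175) - 42746/F(a) = 44332/(-175) - 42746/((-43967/(11639*(-27 - 43967/11639)))) = 44332*(-1/175) - 42746/((-43967/(11639*(-358220/11639)))) = -44332/175 - 42746/((-43967/11639*(-11639/358220))) = -44332/175 - 42746/43967/358220 = -44332/175 - 42746*358220/43967 = -44332/175 - 1392042920/3997 = -34826386572/99925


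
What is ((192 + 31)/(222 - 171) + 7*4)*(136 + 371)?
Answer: 279019/17 ≈ 16413.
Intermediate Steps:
((192 + 31)/(222 - 171) + 7*4)*(136 + 371) = (223/51 + 28)*507 = (1651/51)*507 = 279019/17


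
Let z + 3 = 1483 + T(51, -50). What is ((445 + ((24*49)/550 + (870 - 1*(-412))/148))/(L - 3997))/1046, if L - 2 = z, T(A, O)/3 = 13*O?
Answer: -9275537/95042436500 ≈ -9.7594e-5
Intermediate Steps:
T(A, O) = 39*O (T(A, O) = 3*(13*O) = 39*O)
z = -470 (z = -3 + (1483 + 39*(-50)) = -3 + (1483 - 1950) = -3 - 467 = -470)
L = -468 (L = 2 - 470 = -468)
((445 + ((24*49)/550 + (870 - 1*(-412))/148))/(L - 3997))/1046 = ((445 + ((24*49)/550 + (870 - 1*(-412))/148))/(-468 - 3997))/1046 = ((445 + (1176*(1/550) + (870 + 412)*(1/148)))/(-4465))*(1/1046) = ((445 + (588/275 + 1282*(1/148)))*(-1/4465))*(1/1046) = ((445 + (588/275 + 641/74))*(-1/4465))*(1/1046) = ((445 + 219787/20350)*(-1/4465))*(1/1046) = ((9275537/20350)*(-1/4465))*(1/1046) = -9275537/90862750*1/1046 = -9275537/95042436500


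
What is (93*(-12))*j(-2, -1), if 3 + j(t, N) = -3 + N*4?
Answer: 11160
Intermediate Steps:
j(t, N) = -6 + 4*N (j(t, N) = -3 + (-3 + N*4) = -3 + (-3 + 4*N) = -6 + 4*N)
(93*(-12))*j(-2, -1) = (93*(-12))*(-6 + 4*(-1)) = -1116*(-6 - 4) = -1116*(-10) = 11160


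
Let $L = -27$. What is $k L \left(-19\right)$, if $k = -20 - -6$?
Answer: $-7182$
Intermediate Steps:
$k = -14$ ($k = -20 + 6 = -14$)
$k L \left(-19\right) = \left(-14\right) \left(-27\right) \left(-19\right) = 378 \left(-19\right) = -7182$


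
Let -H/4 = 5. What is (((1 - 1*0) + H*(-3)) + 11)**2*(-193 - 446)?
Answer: -3312576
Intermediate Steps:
H = -20 (H = -4*5 = -20)
(((1 - 1*0) + H*(-3)) + 11)**2*(-193 - 446) = (((1 - 1*0) - 20*(-3)) + 11)**2*(-193 - 446) = (((1 + 0) + 60) + 11)**2*(-639) = ((1 + 60) + 11)**2*(-639) = (61 + 11)**2*(-639) = 72**2*(-639) = 5184*(-639) = -3312576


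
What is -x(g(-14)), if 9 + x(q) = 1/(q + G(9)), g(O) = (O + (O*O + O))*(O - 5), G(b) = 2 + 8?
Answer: 28639/3182 ≈ 9.0003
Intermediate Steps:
G(b) = 10
g(O) = (-5 + O)*(O**2 + 2*O) (g(O) = (O + (O**2 + O))*(-5 + O) = (O + (O + O**2))*(-5 + O) = (O**2 + 2*O)*(-5 + O) = (-5 + O)*(O**2 + 2*O))
x(q) = -9 + 1/(10 + q) (x(q) = -9 + 1/(q + 10) = -9 + 1/(10 + q))
-x(g(-14)) = -(-89 - (-126)*(-10 + (-14)**2 - 3*(-14)))/(10 - 14*(-10 + (-14)**2 - 3*(-14))) = -(-89 - (-126)*(-10 + 196 + 42))/(10 - 14*(-10 + 196 + 42)) = -(-89 - (-126)*228)/(10 - 14*228) = -(-89 - 9*(-3192))/(10 - 3192) = -(-89 + 28728)/(-3182) = -(-1)*28639/3182 = -1*(-28639/3182) = 28639/3182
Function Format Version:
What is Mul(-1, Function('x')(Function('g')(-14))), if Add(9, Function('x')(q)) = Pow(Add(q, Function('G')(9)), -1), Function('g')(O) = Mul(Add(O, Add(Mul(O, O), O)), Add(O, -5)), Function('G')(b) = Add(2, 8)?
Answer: Rational(28639, 3182) ≈ 9.0003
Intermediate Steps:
Function('G')(b) = 10
Function('g')(O) = Mul(Add(-5, O), Add(Pow(O, 2), Mul(2, O))) (Function('g')(O) = Mul(Add(O, Add(Pow(O, 2), O)), Add(-5, O)) = Mul(Add(O, Add(O, Pow(O, 2))), Add(-5, O)) = Mul(Add(Pow(O, 2), Mul(2, O)), Add(-5, O)) = Mul(Add(-5, O), Add(Pow(O, 2), Mul(2, O))))
Function('x')(q) = Add(-9, Pow(Add(10, q), -1)) (Function('x')(q) = Add(-9, Pow(Add(q, 10), -1)) = Add(-9, Pow(Add(10, q), -1)))
Mul(-1, Function('x')(Function('g')(-14))) = Mul(-1, Mul(Pow(Add(10, Mul(-14, Add(-10, Pow(-14, 2), Mul(-3, -14)))), -1), Add(-89, Mul(-9, Mul(-14, Add(-10, Pow(-14, 2), Mul(-3, -14))))))) = Mul(-1, Mul(Pow(Add(10, Mul(-14, Add(-10, 196, 42))), -1), Add(-89, Mul(-9, Mul(-14, Add(-10, 196, 42)))))) = Mul(-1, Mul(Pow(Add(10, Mul(-14, 228)), -1), Add(-89, Mul(-9, Mul(-14, 228))))) = Mul(-1, Mul(Pow(Add(10, -3192), -1), Add(-89, Mul(-9, -3192)))) = Mul(-1, Mul(Pow(-3182, -1), Add(-89, 28728))) = Mul(-1, Mul(Rational(-1, 3182), 28639)) = Mul(-1, Rational(-28639, 3182)) = Rational(28639, 3182)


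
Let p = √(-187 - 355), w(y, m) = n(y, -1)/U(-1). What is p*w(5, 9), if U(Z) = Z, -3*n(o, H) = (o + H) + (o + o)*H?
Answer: -2*I*√542 ≈ -46.562*I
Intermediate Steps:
n(o, H) = -H/3 - o/3 - 2*H*o/3 (n(o, H) = -((o + H) + (o + o)*H)/3 = -((H + o) + (2*o)*H)/3 = -((H + o) + 2*H*o)/3 = -(H + o + 2*H*o)/3 = -H/3 - o/3 - 2*H*o/3)
w(y, m) = -⅓ - y/3 (w(y, m) = (-⅓*(-1) - y/3 - ⅔*(-1)*y)/(-1) = (⅓ - y/3 + 2*y/3)*(-1) = (⅓ + y/3)*(-1) = -⅓ - y/3)
p = I*√542 (p = √(-542) = I*√542 ≈ 23.281*I)
p*w(5, 9) = (I*√542)*(-⅓ - ⅓*5) = (I*√542)*(-⅓ - 5/3) = (I*√542)*(-2) = -2*I*√542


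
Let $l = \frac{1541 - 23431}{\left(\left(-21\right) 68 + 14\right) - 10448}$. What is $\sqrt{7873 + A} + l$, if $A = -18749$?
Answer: $\frac{10945}{5931} + 2 i \sqrt{2719} \approx 1.8454 + 104.29 i$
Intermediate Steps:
$l = \frac{10945}{5931}$ ($l = - \frac{21890}{\left(-1428 + 14\right) - 10448} = - \frac{21890}{-1414 - 10448} = - \frac{21890}{-11862} = \left(-21890\right) \left(- \frac{1}{11862}\right) = \frac{10945}{5931} \approx 1.8454$)
$\sqrt{7873 + A} + l = \sqrt{7873 - 18749} + \frac{10945}{5931} = \sqrt{-10876} + \frac{10945}{5931} = 2 i \sqrt{2719} + \frac{10945}{5931} = \frac{10945}{5931} + 2 i \sqrt{2719}$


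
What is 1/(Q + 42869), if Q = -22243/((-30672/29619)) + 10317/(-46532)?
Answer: 13215088/850366519887 ≈ 1.5540e-5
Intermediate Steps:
Q = 283848912415/13215088 (Q = -22243/((-30672*1/29619)) + 10317*(-1/46532) = -22243/(-1136/1097) - 10317/46532 = -22243*(-1097/1136) - 10317/46532 = 24400571/1136 - 10317/46532 = 283848912415/13215088 ≈ 21479.)
1/(Q + 42869) = 1/(283848912415/13215088 + 42869) = 1/(850366519887/13215088) = 13215088/850366519887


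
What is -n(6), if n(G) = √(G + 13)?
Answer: -√19 ≈ -4.3589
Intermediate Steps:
n(G) = √(13 + G)
-n(6) = -√(13 + 6) = -√19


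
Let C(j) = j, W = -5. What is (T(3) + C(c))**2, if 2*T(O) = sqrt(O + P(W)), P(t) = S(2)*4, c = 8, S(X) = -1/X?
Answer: 289/4 ≈ 72.250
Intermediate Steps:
P(t) = -2 (P(t) = -1/2*4 = -2)
T(O) = sqrt(-2 + O)/2 (T(O) = sqrt(O - 2)/2 = sqrt(-2 + O)/2)
(T(3) + C(c))**2 = (sqrt(-2 + 3)/2 + 8)**2 = (sqrt(1)/2 + 8)**2 = ((1/2)*1 + 8)**2 = (1/2 + 8)**2 = (17/2)**2 = 289/4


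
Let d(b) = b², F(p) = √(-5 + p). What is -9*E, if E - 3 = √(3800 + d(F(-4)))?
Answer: -27 - 9*√3791 ≈ -581.14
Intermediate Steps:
E = 3 + √3791 (E = 3 + √(3800 + (√(-5 - 4))²) = 3 + √(3800 + (√(-9))²) = 3 + √(3800 + (3*I)²) = 3 + √(3800 - 9) = 3 + √3791 ≈ 64.571)
-9*E = -9*(3 + √3791) = -27 - 9*√3791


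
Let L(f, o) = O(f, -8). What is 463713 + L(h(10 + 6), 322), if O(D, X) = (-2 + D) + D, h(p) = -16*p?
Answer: 463199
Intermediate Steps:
O(D, X) = -2 + 2*D
L(f, o) = -2 + 2*f
463713 + L(h(10 + 6), 322) = 463713 + (-2 + 2*(-16*(10 + 6))) = 463713 + (-2 + 2*(-16*16)) = 463713 + (-2 + 2*(-256)) = 463713 + (-2 - 512) = 463713 - 514 = 463199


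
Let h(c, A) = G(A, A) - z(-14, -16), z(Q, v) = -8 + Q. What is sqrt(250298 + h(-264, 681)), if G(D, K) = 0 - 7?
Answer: sqrt(250313) ≈ 500.31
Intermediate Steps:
G(D, K) = -7
h(c, A) = 15 (h(c, A) = -7 - (-8 - 14) = -7 - 1*(-22) = -7 + 22 = 15)
sqrt(250298 + h(-264, 681)) = sqrt(250298 + 15) = sqrt(250313)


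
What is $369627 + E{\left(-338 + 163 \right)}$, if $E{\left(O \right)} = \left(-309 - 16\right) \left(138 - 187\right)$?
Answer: $385552$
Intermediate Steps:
$E{\left(O \right)} = 15925$ ($E{\left(O \right)} = \left(-325\right) \left(-49\right) = 15925$)
$369627 + E{\left(-338 + 163 \right)} = 369627 + 15925 = 385552$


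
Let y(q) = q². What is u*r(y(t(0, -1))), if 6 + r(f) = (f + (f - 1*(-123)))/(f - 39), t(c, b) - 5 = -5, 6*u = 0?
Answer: 0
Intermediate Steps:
u = 0 (u = (⅙)*0 = 0)
t(c, b) = 0 (t(c, b) = 5 - 5 = 0)
r(f) = -6 + (123 + 2*f)/(-39 + f) (r(f) = -6 + (f + (f - 1*(-123)))/(f - 39) = -6 + (f + (f + 123))/(-39 + f) = -6 + (f + (123 + f))/(-39 + f) = -6 + (123 + 2*f)/(-39 + f))
u*r(y(t(0, -1))) = 0*((357 - 4*0²)/(-39 + 0²)) = 0*((357 - 4*0)/(-39 + 0)) = 0*((357 + 0)/(-39)) = 0*(-1/39*357) = 0*(-119/13) = 0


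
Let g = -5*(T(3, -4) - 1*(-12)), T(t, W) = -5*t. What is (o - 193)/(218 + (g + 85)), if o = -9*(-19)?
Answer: -11/159 ≈ -0.069182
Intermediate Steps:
o = 171
g = 15 (g = -5*(-5*3 - 1*(-12)) = -5*(-15 + 12) = -5*(-3) = 15)
(o - 193)/(218 + (g + 85)) = (171 - 193)/(218 + (15 + 85)) = -22/(218 + 100) = -22/318 = -22*1/318 = -11/159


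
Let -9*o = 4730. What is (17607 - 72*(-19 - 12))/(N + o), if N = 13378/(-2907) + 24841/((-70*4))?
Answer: -16148152440/503739827 ≈ -32.057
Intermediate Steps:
o = -4730/9 (o = -⅑*4730 = -4730/9 ≈ -525.56)
N = -75958627/813960 (N = 13378*(-1/2907) + 24841/(-280) = -13378/2907 + 24841*(-1/280) = -13378/2907 - 24841/280 = -75958627/813960 ≈ -93.320)
(17607 - 72*(-19 - 12))/(N + o) = (17607 - 72*(-19 - 12))/(-75958627/813960 - 4730/9) = (17607 - 72*(-31))/(-503739827/813960) = (17607 + 2232)*(-813960/503739827) = 19839*(-813960/503739827) = -16148152440/503739827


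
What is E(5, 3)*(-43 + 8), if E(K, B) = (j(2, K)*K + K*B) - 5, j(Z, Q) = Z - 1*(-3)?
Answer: -1225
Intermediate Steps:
j(Z, Q) = 3 + Z (j(Z, Q) = Z + 3 = 3 + Z)
E(K, B) = -5 + 5*K + B*K (E(K, B) = ((3 + 2)*K + K*B) - 5 = (5*K + B*K) - 5 = -5 + 5*K + B*K)
E(5, 3)*(-43 + 8) = (-5 + 5*5 + 3*5)*(-43 + 8) = (-5 + 25 + 15)*(-35) = 35*(-35) = -1225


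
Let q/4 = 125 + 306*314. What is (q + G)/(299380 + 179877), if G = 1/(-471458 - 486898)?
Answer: 368809889615/459298821492 ≈ 0.80298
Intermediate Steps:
G = -1/958356 (G = 1/(-958356) = -1/958356 ≈ -1.0435e-6)
q = 384836 (q = 4*(125 + 306*314) = 4*(125 + 96084) = 4*96209 = 384836)
(q + G)/(299380 + 179877) = (384836 - 1/958356)/(299380 + 179877) = (368809889615/958356)/479257 = (368809889615/958356)*(1/479257) = 368809889615/459298821492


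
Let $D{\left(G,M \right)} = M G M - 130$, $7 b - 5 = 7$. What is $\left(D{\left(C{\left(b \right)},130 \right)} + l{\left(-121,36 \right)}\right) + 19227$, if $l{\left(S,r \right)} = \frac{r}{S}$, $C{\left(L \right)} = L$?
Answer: $\frac{40713707}{847} \approx 48068.0$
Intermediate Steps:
$b = \frac{12}{7}$ ($b = \frac{5}{7} + \frac{1}{7} \cdot 7 = \frac{5}{7} + 1 = \frac{12}{7} \approx 1.7143$)
$D{\left(G,M \right)} = -130 + G M^{2}$ ($D{\left(G,M \right)} = G M M - 130 = G M^{2} - 130 = -130 + G M^{2}$)
$\left(D{\left(C{\left(b \right)},130 \right)} + l{\left(-121,36 \right)}\right) + 19227 = \left(\left(-130 + \frac{12 \cdot 130^{2}}{7}\right) + \frac{36}{-121}\right) + 19227 = \left(\left(-130 + \frac{12}{7} \cdot 16900\right) + 36 \left(- \frac{1}{121}\right)\right) + 19227 = \left(\left(-130 + \frac{202800}{7}\right) - \frac{36}{121}\right) + 19227 = \left(\frac{201890}{7} - \frac{36}{121}\right) + 19227 = \frac{24428438}{847} + 19227 = \frac{40713707}{847}$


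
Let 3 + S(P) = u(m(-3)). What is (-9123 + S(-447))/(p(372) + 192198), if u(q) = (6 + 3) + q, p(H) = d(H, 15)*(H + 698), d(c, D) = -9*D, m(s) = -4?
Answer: -9121/47748 ≈ -0.19102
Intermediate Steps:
p(H) = -94230 - 135*H (p(H) = (-9*15)*(H + 698) = -135*(698 + H) = -94230 - 135*H)
u(q) = 9 + q
S(P) = 2 (S(P) = -3 + (9 - 4) = -3 + 5 = 2)
(-9123 + S(-447))/(p(372) + 192198) = (-9123 + 2)/((-94230 - 135*372) + 192198) = -9121/((-94230 - 50220) + 192198) = -9121/(-144450 + 192198) = -9121/47748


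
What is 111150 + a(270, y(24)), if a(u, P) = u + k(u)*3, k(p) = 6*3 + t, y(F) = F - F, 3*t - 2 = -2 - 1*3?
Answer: 111471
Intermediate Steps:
t = -1 (t = ⅔ + (-2 - 1*3)/3 = ⅔ + (-2 - 3)/3 = ⅔ + (⅓)*(-5) = ⅔ - 5/3 = -1)
y(F) = 0
k(p) = 17 (k(p) = 6*3 - 1 = 18 - 1 = 17)
a(u, P) = 51 + u (a(u, P) = u + 17*3 = u + 51 = 51 + u)
111150 + a(270, y(24)) = 111150 + (51 + 270) = 111150 + 321 = 111471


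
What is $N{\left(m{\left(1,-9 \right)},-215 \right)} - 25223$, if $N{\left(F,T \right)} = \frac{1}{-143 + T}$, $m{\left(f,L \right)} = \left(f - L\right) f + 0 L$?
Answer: $- \frac{9029835}{358} \approx -25223.0$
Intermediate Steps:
$m{\left(f,L \right)} = f \left(f - L\right)$ ($m{\left(f,L \right)} = f \left(f - L\right) + 0 = f \left(f - L\right)$)
$N{\left(m{\left(1,-9 \right)},-215 \right)} - 25223 = \frac{1}{-143 - 215} - 25223 = \frac{1}{-358} - 25223 = - \frac{1}{358} - 25223 = - \frac{9029835}{358}$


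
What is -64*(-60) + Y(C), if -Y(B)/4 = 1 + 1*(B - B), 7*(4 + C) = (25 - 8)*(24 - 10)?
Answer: 3836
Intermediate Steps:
C = 30 (C = -4 + ((25 - 8)*(24 - 10))/7 = -4 + (17*14)/7 = -4 + (⅐)*238 = -4 + 34 = 30)
Y(B) = -4 (Y(B) = -4*(1 + 1*(B - B)) = -4*(1 + 1*0) = -4*(1 + 0) = -4*1 = -4)
-64*(-60) + Y(C) = -64*(-60) - 4 = 3840 - 4 = 3836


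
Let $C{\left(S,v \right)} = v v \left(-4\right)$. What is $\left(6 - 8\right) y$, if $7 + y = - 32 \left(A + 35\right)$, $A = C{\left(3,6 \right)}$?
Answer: $-6962$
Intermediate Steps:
$C{\left(S,v \right)} = - 4 v^{2}$ ($C{\left(S,v \right)} = v^{2} \left(-4\right) = - 4 v^{2}$)
$A = -144$ ($A = - 4 \cdot 6^{2} = \left(-4\right) 36 = -144$)
$y = 3481$ ($y = -7 - 32 \left(-144 + 35\right) = -7 - -3488 = -7 + 3488 = 3481$)
$\left(6 - 8\right) y = \left(6 - 8\right) 3481 = \left(-2\right) 3481 = -6962$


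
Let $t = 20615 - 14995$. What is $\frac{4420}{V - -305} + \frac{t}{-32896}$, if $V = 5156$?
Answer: $\frac{28677375}{44911264} \approx 0.63853$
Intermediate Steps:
$t = 5620$ ($t = 20615 - 14995 = 5620$)
$\frac{4420}{V - -305} + \frac{t}{-32896} = \frac{4420}{5156 - -305} + \frac{5620}{-32896} = \frac{4420}{5156 + 305} + 5620 \left(- \frac{1}{32896}\right) = \frac{4420}{5461} - \frac{1405}{8224} = \frac{28677375}{44911264}$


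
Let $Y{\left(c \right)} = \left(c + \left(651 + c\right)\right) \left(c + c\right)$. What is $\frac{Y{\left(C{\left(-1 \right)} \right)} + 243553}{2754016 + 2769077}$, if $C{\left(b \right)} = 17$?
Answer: $\frac{266843}{5523093} \approx 0.048314$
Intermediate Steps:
$Y{\left(c \right)} = 2 c \left(651 + 2 c\right)$ ($Y{\left(c \right)} = \left(651 + 2 c\right) 2 c = 2 c \left(651 + 2 c\right)$)
$\frac{Y{\left(C{\left(-1 \right)} \right)} + 243553}{2754016 + 2769077} = \frac{2 \cdot 17 \left(651 + 2 \cdot 17\right) + 243553}{2754016 + 2769077} = \frac{2 \cdot 17 \left(651 + 34\right) + 243553}{5523093} = \left(2 \cdot 17 \cdot 685 + 243553\right) \frac{1}{5523093} = \left(23290 + 243553\right) \frac{1}{5523093} = 266843 \cdot \frac{1}{5523093} = \frac{266843}{5523093}$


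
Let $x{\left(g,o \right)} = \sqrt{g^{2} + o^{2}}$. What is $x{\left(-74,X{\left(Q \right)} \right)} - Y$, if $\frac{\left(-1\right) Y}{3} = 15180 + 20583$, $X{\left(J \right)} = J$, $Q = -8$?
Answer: $107289 + 2 \sqrt{1385} \approx 1.0736 \cdot 10^{5}$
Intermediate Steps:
$Y = -107289$ ($Y = - 3 \left(15180 + 20583\right) = \left(-3\right) 35763 = -107289$)
$x{\left(-74,X{\left(Q \right)} \right)} - Y = \sqrt{\left(-74\right)^{2} + \left(-8\right)^{2}} - -107289 = \sqrt{5476 + 64} + 107289 = \sqrt{5540} + 107289 = 2 \sqrt{1385} + 107289 = 107289 + 2 \sqrt{1385}$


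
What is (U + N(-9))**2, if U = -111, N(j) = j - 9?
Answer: 16641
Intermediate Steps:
N(j) = -9 + j
(U + N(-9))**2 = (-111 + (-9 - 9))**2 = (-111 - 18)**2 = (-129)**2 = 16641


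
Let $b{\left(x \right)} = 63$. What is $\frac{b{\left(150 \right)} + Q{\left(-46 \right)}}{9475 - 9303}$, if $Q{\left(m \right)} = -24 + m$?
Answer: $- \frac{7}{172} \approx -0.040698$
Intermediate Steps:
$\frac{b{\left(150 \right)} + Q{\left(-46 \right)}}{9475 - 9303} = \frac{63 - 70}{9475 - 9303} = \frac{63 - 70}{172} = \left(-7\right) \frac{1}{172} = - \frac{7}{172}$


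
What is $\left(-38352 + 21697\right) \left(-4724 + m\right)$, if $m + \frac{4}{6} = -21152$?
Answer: $\frac{1292927650}{3} \approx 4.3098 \cdot 10^{8}$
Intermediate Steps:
$m = - \frac{63458}{3}$ ($m = - \frac{2}{3} - 21152 = - \frac{63458}{3} \approx -21153.0$)
$\left(-38352 + 21697\right) \left(-4724 + m\right) = \left(-38352 + 21697\right) \left(-4724 - \frac{63458}{3}\right) = \left(-16655\right) \left(- \frac{77630}{3}\right) = \frac{1292927650}{3}$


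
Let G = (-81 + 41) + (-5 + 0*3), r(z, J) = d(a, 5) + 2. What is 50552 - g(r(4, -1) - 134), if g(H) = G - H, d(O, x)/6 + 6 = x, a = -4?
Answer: 50459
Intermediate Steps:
d(O, x) = -36 + 6*x
r(z, J) = -4 (r(z, J) = (-36 + 6*5) + 2 = (-36 + 30) + 2 = -6 + 2 = -4)
G = -45 (G = -40 + (-5 + 0) = -40 - 5 = -45)
g(H) = -45 - H
50552 - g(r(4, -1) - 134) = 50552 - (-45 - (-4 - 134)) = 50552 - (-45 - 1*(-138)) = 50552 - (-45 + 138) = 50552 - 1*93 = 50552 - 93 = 50459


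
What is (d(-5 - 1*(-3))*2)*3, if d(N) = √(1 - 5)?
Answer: 12*I ≈ 12.0*I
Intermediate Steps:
d(N) = 2*I (d(N) = √(-4) = 2*I)
(d(-5 - 1*(-3))*2)*3 = ((2*I)*2)*3 = (4*I)*3 = 12*I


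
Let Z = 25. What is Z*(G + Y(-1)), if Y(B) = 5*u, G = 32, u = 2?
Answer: 1050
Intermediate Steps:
Y(B) = 10 (Y(B) = 5*2 = 10)
Z*(G + Y(-1)) = 25*(32 + 10) = 25*42 = 1050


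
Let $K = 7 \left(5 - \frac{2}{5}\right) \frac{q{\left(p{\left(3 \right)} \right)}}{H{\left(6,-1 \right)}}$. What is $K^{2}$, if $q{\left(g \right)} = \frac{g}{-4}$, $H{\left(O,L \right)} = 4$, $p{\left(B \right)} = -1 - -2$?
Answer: $\frac{25921}{6400} \approx 4.0502$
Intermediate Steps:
$p{\left(B \right)} = 1$ ($p{\left(B \right)} = -1 + 2 = 1$)
$q{\left(g \right)} = - \frac{g}{4}$ ($q{\left(g \right)} = g \left(- \frac{1}{4}\right) = - \frac{g}{4}$)
$K = - \frac{161}{80}$ ($K = 7 \left(5 - \frac{2}{5}\right) \frac{\left(- \frac{1}{4}\right) 1}{4} = 7 \left(5 - 2 \cdot \frac{1}{5}\right) \left(\left(- \frac{1}{4}\right) \frac{1}{4}\right) = 7 \left(5 - \frac{2}{5}\right) \left(- \frac{1}{16}\right) = 7 \cdot \frac{23}{5} \left(- \frac{1}{16}\right) = \frac{161}{5} \left(- \frac{1}{16}\right) = - \frac{161}{80} \approx -2.0125$)
$K^{2} = \left(- \frac{161}{80}\right)^{2} = \frac{25921}{6400}$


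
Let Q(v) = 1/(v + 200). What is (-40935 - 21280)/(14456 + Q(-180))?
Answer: -1244300/289121 ≈ -4.3037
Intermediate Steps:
Q(v) = 1/(200 + v)
(-40935 - 21280)/(14456 + Q(-180)) = (-40935 - 21280)/(14456 + 1/(200 - 180)) = -62215/(14456 + 1/20) = -62215/289121/20 = -62215*20/289121 = -1244300/289121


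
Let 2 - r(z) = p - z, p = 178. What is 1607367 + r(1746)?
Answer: 1608937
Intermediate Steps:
r(z) = -176 + z (r(z) = 2 - (178 - z) = 2 + (-178 + z) = -176 + z)
1607367 + r(1746) = 1607367 + (-176 + 1746) = 1607367 + 1570 = 1608937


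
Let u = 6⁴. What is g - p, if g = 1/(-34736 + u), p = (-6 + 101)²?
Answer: -301796001/33440 ≈ -9025.0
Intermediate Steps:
p = 9025 (p = 95² = 9025)
u = 1296
g = -1/33440 (g = 1/(-34736 + 1296) = 1/(-33440) = -1/33440 ≈ -2.9904e-5)
g - p = -1/33440 - 1*9025 = -1/33440 - 9025 = -301796001/33440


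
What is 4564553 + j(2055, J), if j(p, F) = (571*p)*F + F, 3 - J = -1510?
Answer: 1779927831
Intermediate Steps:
J = 1513 (J = 3 - 1*(-1510) = 3 + 1510 = 1513)
j(p, F) = F + 571*F*p (j(p, F) = 571*F*p + F = F + 571*F*p)
4564553 + j(2055, J) = 4564553 + 1513*(1 + 571*2055) = 4564553 + 1513*(1 + 1173405) = 4564553 + 1513*1173406 = 4564553 + 1775363278 = 1779927831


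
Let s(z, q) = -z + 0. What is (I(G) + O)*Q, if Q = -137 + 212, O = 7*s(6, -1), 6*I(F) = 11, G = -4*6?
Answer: -6025/2 ≈ -3012.5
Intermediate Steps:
s(z, q) = -z
G = -24
I(F) = 11/6 (I(F) = (⅙)*11 = 11/6)
O = -42 (O = 7*(-1*6) = 7*(-6) = -42)
Q = 75
(I(G) + O)*Q = (11/6 - 42)*75 = -241/6*75 = -6025/2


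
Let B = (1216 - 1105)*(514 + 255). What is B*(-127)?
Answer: -10840593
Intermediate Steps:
B = 85359 (B = 111*769 = 85359)
B*(-127) = 85359*(-127) = -10840593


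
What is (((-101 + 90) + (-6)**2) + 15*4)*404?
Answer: 34340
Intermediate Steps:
(((-101 + 90) + (-6)**2) + 15*4)*404 = ((-11 + 36) + 60)*404 = (25 + 60)*404 = 85*404 = 34340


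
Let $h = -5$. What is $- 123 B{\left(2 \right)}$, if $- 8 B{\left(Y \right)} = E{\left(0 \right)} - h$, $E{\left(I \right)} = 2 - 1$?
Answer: $\frac{369}{4} \approx 92.25$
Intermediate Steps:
$E{\left(I \right)} = 1$
$B{\left(Y \right)} = - \frac{3}{4}$ ($B{\left(Y \right)} = - \frac{1 - -5}{8} = - \frac{1 + 5}{8} = \left(- \frac{1}{8}\right) 6 = - \frac{3}{4}$)
$- 123 B{\left(2 \right)} = \left(-123\right) \left(- \frac{3}{4}\right) = \frac{369}{4}$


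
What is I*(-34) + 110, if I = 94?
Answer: -3086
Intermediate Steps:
I*(-34) + 110 = 94*(-34) + 110 = -3196 + 110 = -3086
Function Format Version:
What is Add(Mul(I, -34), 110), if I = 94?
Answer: -3086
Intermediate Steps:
Add(Mul(I, -34), 110) = Add(Mul(94, -34), 110) = Add(-3196, 110) = -3086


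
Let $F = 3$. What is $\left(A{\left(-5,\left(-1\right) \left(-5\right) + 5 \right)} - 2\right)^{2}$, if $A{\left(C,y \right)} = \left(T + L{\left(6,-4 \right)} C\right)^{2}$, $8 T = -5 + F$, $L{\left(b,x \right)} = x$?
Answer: $\frac{38551681}{256} \approx 1.5059 \cdot 10^{5}$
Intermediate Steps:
$T = - \frac{1}{4}$ ($T = \frac{-5 + 3}{8} = \frac{1}{8} \left(-2\right) = - \frac{1}{4} \approx -0.25$)
$A{\left(C,y \right)} = \left(- \frac{1}{4} - 4 C\right)^{2}$
$\left(A{\left(-5,\left(-1\right) \left(-5\right) + 5 \right)} - 2\right)^{2} = \left(\frac{\left(1 + 16 \left(-5\right)\right)^{2}}{16} - 2\right)^{2} = \left(\frac{\left(1 - 80\right)^{2}}{16} - 2\right)^{2} = \left(\frac{\left(-79\right)^{2}}{16} - 2\right)^{2} = \left(\frac{1}{16} \cdot 6241 - 2\right)^{2} = \left(\frac{6241}{16} - 2\right)^{2} = \left(\frac{6209}{16}\right)^{2} = \frac{38551681}{256}$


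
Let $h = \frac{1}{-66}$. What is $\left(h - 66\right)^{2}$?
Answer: $\frac{18983449}{4356} \approx 4358.0$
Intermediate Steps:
$h = - \frac{1}{66} \approx -0.015152$
$\left(h - 66\right)^{2} = \left(- \frac{1}{66} - 66\right)^{2} = \left(- \frac{4357}{66}\right)^{2} = \frac{18983449}{4356}$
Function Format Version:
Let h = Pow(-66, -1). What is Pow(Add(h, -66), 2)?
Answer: Rational(18983449, 4356) ≈ 4358.0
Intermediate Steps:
h = Rational(-1, 66) ≈ -0.015152
Pow(Add(h, -66), 2) = Pow(Add(Rational(-1, 66), -66), 2) = Pow(Rational(-4357, 66), 2) = Rational(18983449, 4356)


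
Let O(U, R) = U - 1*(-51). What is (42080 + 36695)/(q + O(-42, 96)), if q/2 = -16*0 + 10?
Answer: 78775/29 ≈ 2716.4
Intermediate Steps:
O(U, R) = 51 + U (O(U, R) = U + 51 = 51 + U)
q = 20 (q = 2*(-16*0 + 10) = 2*(0 + 10) = 2*10 = 20)
(42080 + 36695)/(q + O(-42, 96)) = (42080 + 36695)/(20 + (51 - 42)) = 78775/(20 + 9) = 78775/29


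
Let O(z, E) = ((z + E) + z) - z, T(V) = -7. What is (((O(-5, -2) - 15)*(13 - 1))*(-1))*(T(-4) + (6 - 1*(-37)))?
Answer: 9504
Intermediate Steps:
O(z, E) = E + z (O(z, E) = ((E + z) + z) - z = (E + 2*z) - z = E + z)
(((O(-5, -2) - 15)*(13 - 1))*(-1))*(T(-4) + (6 - 1*(-37))) = ((((-2 - 5) - 15)*(13 - 1))*(-1))*(-7 + (6 - 1*(-37))) = (((-7 - 15)*12)*(-1))*(-7 + (6 + 37)) = (-22*12*(-1))*(-7 + 43) = -264*(-1)*36 = 264*36 = 9504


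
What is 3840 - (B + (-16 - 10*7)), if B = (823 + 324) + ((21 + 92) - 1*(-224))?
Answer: 2442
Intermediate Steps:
B = 1484 (B = 1147 + (113 + 224) = 1147 + 337 = 1484)
3840 - (B + (-16 - 10*7)) = 3840 - (1484 + (-16 - 10*7)) = 3840 - (1484 + (-16 - 70)) = 3840 - (1484 - 86) = 3840 - 1*1398 = 3840 - 1398 = 2442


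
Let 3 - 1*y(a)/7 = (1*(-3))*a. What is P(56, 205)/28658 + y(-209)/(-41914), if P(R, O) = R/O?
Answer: 916566668/8794290695 ≈ 0.10422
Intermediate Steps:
y(a) = 21 + 21*a (y(a) = 21 - 7*1*(-3)*a = 21 - (-21)*a = 21 + 21*a)
P(56, 205)/28658 + y(-209)/(-41914) = (56/205)/28658 + (21 + 21*(-209))/(-41914) = (56*(1/205))*(1/28658) + (21 - 4389)*(-1/41914) = (56/205)*(1/28658) - 4368*(-1/41914) = 4/419635 + 2184/20957 = 916566668/8794290695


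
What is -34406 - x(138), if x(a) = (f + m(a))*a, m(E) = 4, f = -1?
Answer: -34820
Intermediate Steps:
x(a) = 3*a (x(a) = (-1 + 4)*a = 3*a)
-34406 - x(138) = -34406 - 3*138 = -34406 - 1*414 = -34406 - 414 = -34820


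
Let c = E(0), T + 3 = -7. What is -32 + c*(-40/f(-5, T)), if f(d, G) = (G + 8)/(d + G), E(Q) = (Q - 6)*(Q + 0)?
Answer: -32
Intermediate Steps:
T = -10 (T = -3 - 7 = -10)
E(Q) = Q*(-6 + Q) (E(Q) = (-6 + Q)*Q = Q*(-6 + Q))
c = 0 (c = 0*(-6 + 0) = 0*(-6) = 0)
f(d, G) = (8 + G)/(G + d)
-32 + c*(-40/f(-5, T)) = -32 + 0*(-40*(-10 - 5)/(8 - 10)) = -32 + 0*(-40/(-2/(-15))) = -32 + 0*(-40/((-1/15*(-2)))) = -32 + 0*(-40/2/15) = -32 + 0*(-40*15/2) = -32 + 0*(-300) = -32 + 0 = -32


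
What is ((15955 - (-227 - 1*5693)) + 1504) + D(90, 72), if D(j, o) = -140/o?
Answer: 420787/18 ≈ 23377.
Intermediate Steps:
((15955 - (-227 - 1*5693)) + 1504) + D(90, 72) = ((15955 - (-227 - 1*5693)) + 1504) - 140/72 = ((15955 - (-227 - 5693)) + 1504) - 140*1/72 = ((15955 - 1*(-5920)) + 1504) - 35/18 = ((15955 + 5920) + 1504) - 35/18 = (21875 + 1504) - 35/18 = 23379 - 35/18 = 420787/18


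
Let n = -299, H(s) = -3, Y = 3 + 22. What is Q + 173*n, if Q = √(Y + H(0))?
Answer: -51727 + √22 ≈ -51722.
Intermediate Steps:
Y = 25
Q = √22 (Q = √(25 - 3) = √22 ≈ 4.6904)
Q + 173*n = √22 + 173*(-299) = √22 - 51727 = -51727 + √22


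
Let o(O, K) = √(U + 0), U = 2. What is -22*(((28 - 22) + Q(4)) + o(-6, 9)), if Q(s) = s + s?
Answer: -308 - 22*√2 ≈ -339.11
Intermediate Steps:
Q(s) = 2*s
o(O, K) = √2 (o(O, K) = √(2 + 0) = √2)
-22*(((28 - 22) + Q(4)) + o(-6, 9)) = -22*(((28 - 22) + 2*4) + √2) = -22*((6 + 8) + √2) = -22*(14 + √2) = -308 - 22*√2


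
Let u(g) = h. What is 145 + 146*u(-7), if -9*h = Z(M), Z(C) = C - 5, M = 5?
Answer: 145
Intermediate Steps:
Z(C) = -5 + C
h = 0 (h = -(-5 + 5)/9 = -1/9*0 = 0)
u(g) = 0
145 + 146*u(-7) = 145 + 146*0 = 145 + 0 = 145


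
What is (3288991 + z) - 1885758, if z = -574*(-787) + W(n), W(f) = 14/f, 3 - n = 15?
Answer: 11129819/6 ≈ 1.8550e+6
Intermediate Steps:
n = -12 (n = 3 - 1*15 = 3 - 15 = -12)
z = 2710421/6 (z = -574*(-787) + 14/(-12) = 451738 + 14*(-1/12) = 451738 - 7/6 = 2710421/6 ≈ 4.5174e+5)
(3288991 + z) - 1885758 = (3288991 + 2710421/6) - 1885758 = 22444367/6 - 1885758 = 11129819/6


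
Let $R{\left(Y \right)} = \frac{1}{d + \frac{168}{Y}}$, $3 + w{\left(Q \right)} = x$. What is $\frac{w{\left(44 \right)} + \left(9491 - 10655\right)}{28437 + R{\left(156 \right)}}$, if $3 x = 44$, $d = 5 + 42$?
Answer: $- \frac{2160625}{53319414} \approx -0.040522$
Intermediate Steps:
$d = 47$
$x = \frac{44}{3}$ ($x = \frac{1}{3} \cdot 44 = \frac{44}{3} \approx 14.667$)
$w{\left(Q \right)} = \frac{35}{3}$ ($w{\left(Q \right)} = -3 + \frac{44}{3} = \frac{35}{3}$)
$R{\left(Y \right)} = \frac{1}{47 + \frac{168}{Y}}$
$\frac{w{\left(44 \right)} + \left(9491 - 10655\right)}{28437 + R{\left(156 \right)}} = \frac{\frac{35}{3} + \left(9491 - 10655\right)}{28437 + \frac{156}{168 + 47 \cdot 156}} = \frac{\frac{35}{3} - 1164}{28437 + \frac{156}{168 + 7332}} = - \frac{3457}{3 \left(28437 + \frac{156}{7500}\right)} = - \frac{3457}{3 \left(28437 + 156 \cdot \frac{1}{7500}\right)} = - \frac{3457}{3 \left(28437 + \frac{13}{625}\right)} = - \frac{3457}{3 \cdot \frac{17773138}{625}} = \left(- \frac{3457}{3}\right) \frac{625}{17773138} = - \frac{2160625}{53319414}$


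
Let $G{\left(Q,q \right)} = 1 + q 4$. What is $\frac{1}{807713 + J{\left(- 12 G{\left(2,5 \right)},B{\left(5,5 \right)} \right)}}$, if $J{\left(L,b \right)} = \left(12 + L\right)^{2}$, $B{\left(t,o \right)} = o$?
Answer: $\frac{1}{865313} \approx 1.1557 \cdot 10^{-6}$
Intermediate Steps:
$G{\left(Q,q \right)} = 1 + 4 q$
$\frac{1}{807713 + J{\left(- 12 G{\left(2,5 \right)},B{\left(5,5 \right)} \right)}} = \frac{1}{807713 + \left(12 - 12 \left(1 + 4 \cdot 5\right)\right)^{2}} = \frac{1}{807713 + \left(12 - 12 \left(1 + 20\right)\right)^{2}} = \frac{1}{807713 + \left(12 - 252\right)^{2}} = \frac{1}{807713 + \left(-240\right)^{2}} = \frac{1}{807713 + 57600} = \frac{1}{865313}$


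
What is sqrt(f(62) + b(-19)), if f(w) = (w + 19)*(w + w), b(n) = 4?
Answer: 8*sqrt(157) ≈ 100.24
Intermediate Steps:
f(w) = 2*w*(19 + w) (f(w) = (19 + w)*(2*w) = 2*w*(19 + w))
sqrt(f(62) + b(-19)) = sqrt(2*62*(19 + 62) + 4) = sqrt(2*62*81 + 4) = sqrt(10044 + 4) = sqrt(10048) = 8*sqrt(157)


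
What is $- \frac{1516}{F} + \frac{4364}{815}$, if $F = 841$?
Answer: $\frac{2434584}{685415} \approx 3.552$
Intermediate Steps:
$- \frac{1516}{F} + \frac{4364}{815} = - \frac{1516}{841} + \frac{4364}{815} = \frac{2434584}{685415}$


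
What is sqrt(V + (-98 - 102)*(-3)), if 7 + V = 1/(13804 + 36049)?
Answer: sqrt(1473795763990)/49853 ≈ 24.352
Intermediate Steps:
V = -348970/49853 (V = -7 + 1/(13804 + 36049) = -7 + 1/49853 = -348970/49853 ≈ -7.0000)
sqrt(V + (-98 - 102)*(-3)) = sqrt(-348970/49853 + (-98 - 102)*(-3)) = sqrt(-348970/49853 - 200*(-3)) = sqrt(-348970/49853 + 600) = sqrt(29562830/49853) = sqrt(1473795763990)/49853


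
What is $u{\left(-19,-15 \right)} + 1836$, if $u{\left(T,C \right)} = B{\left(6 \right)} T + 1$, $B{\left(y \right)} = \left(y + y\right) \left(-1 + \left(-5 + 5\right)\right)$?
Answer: $2065$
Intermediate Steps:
$B{\left(y \right)} = - 2 y$ ($B{\left(y \right)} = 2 y \left(-1 + 0\right) = 2 y \left(-1\right) = - 2 y$)
$u{\left(T,C \right)} = 1 - 12 T$ ($u{\left(T,C \right)} = \left(-2\right) 6 T + 1 = - 12 T + 1 = 1 - 12 T$)
$u{\left(-19,-15 \right)} + 1836 = \left(1 - -228\right) + 1836 = \left(1 + 228\right) + 1836 = 229 + 1836 = 2065$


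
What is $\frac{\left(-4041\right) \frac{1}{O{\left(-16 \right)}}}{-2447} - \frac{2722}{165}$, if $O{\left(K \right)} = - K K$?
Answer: $- \frac{1705814669}{103361280} \approx -16.503$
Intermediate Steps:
$O{\left(K \right)} = - K^{2}$
$\frac{\left(-4041\right) \frac{1}{O{\left(-16 \right)}}}{-2447} - \frac{2722}{165} = \frac{\left(-4041\right) \frac{1}{\left(-1\right) \left(-16\right)^{2}}}{-2447} - \frac{2722}{165} = - \frac{4041}{\left(-1\right) 256} \left(- \frac{1}{2447}\right) - \frac{2722}{165} = - \frac{4041}{-256} \left(- \frac{1}{2447}\right) - \frac{2722}{165} = \left(-4041\right) \left(- \frac{1}{256}\right) \left(- \frac{1}{2447}\right) - \frac{2722}{165} = \frac{4041}{256} \left(- \frac{1}{2447}\right) - \frac{2722}{165} = - \frac{4041}{626432} - \frac{2722}{165} = - \frac{1705814669}{103361280}$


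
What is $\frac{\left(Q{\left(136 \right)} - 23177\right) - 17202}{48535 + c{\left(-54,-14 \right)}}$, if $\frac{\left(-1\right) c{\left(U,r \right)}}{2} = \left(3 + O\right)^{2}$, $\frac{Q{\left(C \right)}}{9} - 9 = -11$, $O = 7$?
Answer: $- \frac{5771}{6905} \approx -0.83577$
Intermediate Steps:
$Q{\left(C \right)} = -18$ ($Q{\left(C \right)} = 81 + 9 \left(-11\right) = 81 - 99 = -18$)
$c{\left(U,r \right)} = -200$ ($c{\left(U,r \right)} = - 2 \left(3 + 7\right)^{2} = - 2 \cdot 10^{2} = \left(-2\right) 100 = -200$)
$\frac{\left(Q{\left(136 \right)} - 23177\right) - 17202}{48535 + c{\left(-54,-14 \right)}} = \frac{\left(-18 - 23177\right) - 17202}{48535 - 200} = \frac{-23195 - 17202}{48335} = \left(-40397\right) \frac{1}{48335} = - \frac{5771}{6905}$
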